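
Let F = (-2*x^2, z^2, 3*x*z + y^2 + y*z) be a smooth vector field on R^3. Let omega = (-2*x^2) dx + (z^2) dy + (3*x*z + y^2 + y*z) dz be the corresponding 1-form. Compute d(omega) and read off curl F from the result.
d(omega) = (2*y - z) dy ∧ dz + (-3*z) dz ∧ dx + (0) dx ∧ dy; curl F = (2*y - z, -3*z, 0)

d omega = sum_{i<j} (∂f_j/∂x_i - ∂f_i/∂x_j) dx_i ∧ dx_j. Under the identification (dy ∧ dz, dz ∧ dx, dx ∧ dy) ↔ (e_x, e_y, e_z), the coefficients are exactly the components of curl F. Compute:
  ∂R/∂y - ∂Q/∂z = (2*y + z) - (2*z) = 2*y - z
  ∂P/∂z - ∂R/∂x = (0) - (3*z) = -3*z
  ∂Q/∂x - ∂P/∂y = (0) - (0) = 0.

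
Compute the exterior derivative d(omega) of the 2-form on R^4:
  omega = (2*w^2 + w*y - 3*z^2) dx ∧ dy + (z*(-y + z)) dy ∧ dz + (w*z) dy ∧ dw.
d(omega) = (-6*z) dx ∧ dy ∧ dz + (4*w + y) dx ∧ dy ∧ dw + (-w) dy ∧ dz ∧ dw

For a 2-form omega = sum_{i<j} g_{ij} dx_i ∧ dx_j, the exterior derivative is
  d(omega) = sum_{i<j} d(g_{ij}) ∧ dx_i ∧ dx_j = sum_{i<j, k} (∂g_{ij}/∂x_k) dx_k ∧ dx_i ∧ dx_j.
Expand each term, using dx_k ∧ dx_i ∧ dx_j = sgn(permutation) dx_{(a)} ∧ dx_{(b)} ∧ dx_{(c)} with (a < b < c) sorted:
  d(2*w^2 + w*y - 3*z^2) includes (∂/∂z)(2*w^2 + w*y - 3*z^2) dz = (-6*z) dz, which multiplied by dx ∧ dy gives (-6*z) dx ∧ dy ∧ dz
  d(2*w^2 + w*y - 3*z^2) includes (∂/∂w)(2*w^2 + w*y - 3*z^2) dw = (4*w + y) dw, which multiplied by dx ∧ dy gives (4*w + y) dx ∧ dy ∧ dw
  d(w*z) includes (∂/∂z)(w*z) dz = (w) dz, which multiplied by dy ∧ dw gives (-w) dy ∧ dz ∧ dw
Collecting like 3-forms: d(omega) = (-6*z) dx ∧ dy ∧ dz + (4*w + y) dx ∧ dy ∧ dw + (-w) dy ∧ dz ∧ dw.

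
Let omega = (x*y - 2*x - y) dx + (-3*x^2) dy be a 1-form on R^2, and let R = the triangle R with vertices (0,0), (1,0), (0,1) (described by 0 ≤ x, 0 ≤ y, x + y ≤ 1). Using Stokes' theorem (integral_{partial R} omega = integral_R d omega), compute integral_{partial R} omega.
integral_(partial R) omega = -2/3

Stokes: integral_partial_R omega = integral_R d omega with d omega = (∂Q/∂x - ∂P/∂y) dx ∧ dy.
  ∂Q/∂x = -6*x
  ∂P/∂y = x - 1
  integrand = ∂Q/∂x - ∂P/∂y = 1 - 7*x.
Integrating over R: integral_0^1 integral_0^{1-x} (1 - 7*x) dy dx = -2/3.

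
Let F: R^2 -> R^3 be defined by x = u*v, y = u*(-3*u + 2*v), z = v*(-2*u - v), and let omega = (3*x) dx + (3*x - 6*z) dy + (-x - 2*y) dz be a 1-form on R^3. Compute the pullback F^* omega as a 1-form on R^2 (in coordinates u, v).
F^* omega = (v*(-102*u^2 + 7*u*v + 12*v^2)) du + (u*(-12*u^2 + 31*u*v + 22*v^2)) dv

Using F^*(f dg) = (f ∘ F) d(g ∘ F), substitute each coordinate x_i by F_i(u, v) in f_i, and replace dx_i by d F_i = (∂F_i/∂u) du + (∂F_i/∂v) dv.
  For the x component: f_1(F) = 3*u*v; d F_1 = (v) du + (u) dv
  For the y component: f_2(F) = 3*v*(5*u + 2*v); d F_2 = (-6*u + 2*v) du + (2*u) dv
  For the z component: f_3(F) = u*(6*u - 5*v); d F_3 = (-2*v) du + (-2*u - 2*v) dv
Combining and collecting du, dv coefficients:
  coeff of du: v*(-102*u^2 + 7*u*v + 12*v^2)
  coeff of dv: u*(-12*u^2 + 31*u*v + 22*v^2)
F^* omega = (v*(-102*u^2 + 7*u*v + 12*v^2)) du + (u*(-12*u^2 + 31*u*v + 22*v^2)) dv.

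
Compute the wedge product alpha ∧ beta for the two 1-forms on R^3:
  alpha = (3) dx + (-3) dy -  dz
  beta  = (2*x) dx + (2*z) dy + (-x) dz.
alpha ∧ beta = (6*x + 6*z) dx ∧ dy + (-x) dx ∧ dz + (3*x + 2*z) dy ∧ dz

Distribute the wedge, using dx_i ∧ dx_j = -dx_j ∧ dx_i and dx_i ∧ dx_i = 0. For each pair (i, j) with i < j, the coefficient of dx_i ∧ dx_j in alpha ∧ beta is (alpha_i * beta_j - alpha_j * beta_i). Collecting: alpha ∧ beta = (6*x + 6*z) dx ∧ dy + (-x) dx ∧ dz + (3*x + 2*z) dy ∧ dz.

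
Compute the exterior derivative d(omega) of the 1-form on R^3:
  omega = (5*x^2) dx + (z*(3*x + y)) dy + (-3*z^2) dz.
d(omega) = (3*z) dx ∧ dy + (-3*x - y) dy ∧ dz

For a 1-form omega = sum_i f_i dx_i, the exterior derivative is
  d(omega) = sum_{i < j} (∂f_j/∂x_i - ∂f_i/∂x_j) dx_i ∧ dx_j.
  coefficient of dx ∧ dy: ∂f_2/∂x - ∂f_1/∂y = ∂(z*(3*x + y))/∂x - ∂(5*x^2)/∂y = 3*z
  coefficient of dy ∧ dz: ∂f_3/∂y - ∂f_2/∂z = ∂(-3*z^2)/∂y - ∂(z*(3*x + y))/∂z = -3*x - y
Assembling: d(omega) = (3*z) dx ∧ dy + (-3*x - y) dy ∧ dz.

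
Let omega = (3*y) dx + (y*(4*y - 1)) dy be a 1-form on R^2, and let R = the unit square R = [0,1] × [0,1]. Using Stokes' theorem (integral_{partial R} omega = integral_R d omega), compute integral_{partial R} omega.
integral_(partial R) omega = -3

Stokes: integral_partial_R omega = integral_R d omega with d omega = (∂Q/∂x - ∂P/∂y) dx ∧ dy.
  ∂Q/∂x = 0
  ∂P/∂y = 3
  integrand = ∂Q/∂x - ∂P/∂y = -3.
Integrating over R: integral_0^1 integral_0^1 (-3) dx dy = -3.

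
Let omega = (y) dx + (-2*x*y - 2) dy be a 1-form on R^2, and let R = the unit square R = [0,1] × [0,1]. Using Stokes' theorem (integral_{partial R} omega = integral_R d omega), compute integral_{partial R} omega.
integral_(partial R) omega = -2

Stokes: integral_partial_R omega = integral_R d omega with d omega = (∂Q/∂x - ∂P/∂y) dx ∧ dy.
  ∂Q/∂x = -2*y
  ∂P/∂y = 1
  integrand = ∂Q/∂x - ∂P/∂y = -2*y - 1.
Integrating over R: integral_0^1 integral_0^1 (-2*y - 1) dx dy = -2.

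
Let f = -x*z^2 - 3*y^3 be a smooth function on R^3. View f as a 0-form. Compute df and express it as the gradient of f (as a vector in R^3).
df = (-z^2) dx + (-9*y^2) dy + (-2*x*z) dz; grad f = (-z^2, -9*y^2, -2*x*z)

For a 0-form f, d f = (∂f/∂x) dx + (∂f/∂y) dy + (∂f/∂z) dz. The components of the vector representation are exactly the entries of grad f in Cartesian coordinates:
  ∂f/∂x = -z^2
  ∂f/∂y = -9*y^2
  ∂f/∂z = -2*x*z.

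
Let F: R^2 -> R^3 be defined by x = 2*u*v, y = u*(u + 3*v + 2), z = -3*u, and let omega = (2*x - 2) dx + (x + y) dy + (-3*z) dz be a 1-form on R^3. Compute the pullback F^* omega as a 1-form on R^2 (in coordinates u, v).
F^* omega = (2*u^3 + 13*u^2*v + 6*u^2 + 23*u*v^2 + 16*u*v - 23*u - 4*v) du + (u*(3*u^2 + 23*u*v + 6*u - 4)) dv

Using F^*(f dg) = (f ∘ F) d(g ∘ F), substitute each coordinate x_i by F_i(u, v) in f_i, and replace dx_i by d F_i = (∂F_i/∂u) du + (∂F_i/∂v) dv.
  For the x component: f_1(F) = 4*u*v - 2; d F_1 = (2*v) du + (2*u) dv
  For the y component: f_2(F) = u*(u + 5*v + 2); d F_2 = (2*u + 3*v + 2) du + (3*u) dv
  For the z component: f_3(F) = 9*u; d F_3 = (-3) du + (0) dv
Combining and collecting du, dv coefficients:
  coeff of du: 2*u^3 + 13*u^2*v + 6*u^2 + 23*u*v^2 + 16*u*v - 23*u - 4*v
  coeff of dv: u*(3*u^2 + 23*u*v + 6*u - 4)
F^* omega = (2*u^3 + 13*u^2*v + 6*u^2 + 23*u*v^2 + 16*u*v - 23*u - 4*v) du + (u*(3*u^2 + 23*u*v + 6*u - 4)) dv.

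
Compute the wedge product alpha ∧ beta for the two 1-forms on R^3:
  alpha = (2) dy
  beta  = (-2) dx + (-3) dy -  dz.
alpha ∧ beta = (4) dx ∧ dy + (-2) dy ∧ dz

Distribute the wedge, using dx_i ∧ dx_j = -dx_j ∧ dx_i and dx_i ∧ dx_i = 0. For each pair (i, j) with i < j, the coefficient of dx_i ∧ dx_j in alpha ∧ beta is (alpha_i * beta_j - alpha_j * beta_i). Collecting: alpha ∧ beta = (4) dx ∧ dy + (-2) dy ∧ dz.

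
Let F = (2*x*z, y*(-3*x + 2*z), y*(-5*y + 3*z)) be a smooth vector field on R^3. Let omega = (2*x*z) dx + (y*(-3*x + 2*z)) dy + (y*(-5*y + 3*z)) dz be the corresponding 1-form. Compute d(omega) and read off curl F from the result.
d(omega) = (-12*y + 3*z) dy ∧ dz + (2*x) dz ∧ dx + (-3*y) dx ∧ dy; curl F = (-12*y + 3*z, 2*x, -3*y)

d omega = sum_{i<j} (∂f_j/∂x_i - ∂f_i/∂x_j) dx_i ∧ dx_j. Under the identification (dy ∧ dz, dz ∧ dx, dx ∧ dy) ↔ (e_x, e_y, e_z), the coefficients are exactly the components of curl F. Compute:
  ∂R/∂y - ∂Q/∂z = (-10*y + 3*z) - (2*y) = -12*y + 3*z
  ∂P/∂z - ∂R/∂x = (2*x) - (0) = 2*x
  ∂Q/∂x - ∂P/∂y = (-3*y) - (0) = -3*y.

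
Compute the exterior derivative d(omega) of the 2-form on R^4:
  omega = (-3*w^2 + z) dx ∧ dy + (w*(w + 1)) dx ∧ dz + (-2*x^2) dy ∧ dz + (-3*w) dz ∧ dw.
d(omega) = (1 - 4*x) dx ∧ dy ∧ dz + (-6*w) dx ∧ dy ∧ dw + (2*w + 1) dx ∧ dz ∧ dw

For a 2-form omega = sum_{i<j} g_{ij} dx_i ∧ dx_j, the exterior derivative is
  d(omega) = sum_{i<j} d(g_{ij}) ∧ dx_i ∧ dx_j = sum_{i<j, k} (∂g_{ij}/∂x_k) dx_k ∧ dx_i ∧ dx_j.
Expand each term, using dx_k ∧ dx_i ∧ dx_j = sgn(permutation) dx_{(a)} ∧ dx_{(b)} ∧ dx_{(c)} with (a < b < c) sorted:
  d(-3*w^2 + z) includes (∂/∂z)(-3*w^2 + z) dz = (1) dz, which multiplied by dx ∧ dy gives (1) dx ∧ dy ∧ dz
  d(-3*w^2 + z) includes (∂/∂w)(-3*w^2 + z) dw = (-6*w) dw, which multiplied by dx ∧ dy gives (-6*w) dx ∧ dy ∧ dw
  d(w*(w + 1)) includes (∂/∂w)(w*(w + 1)) dw = (2*w + 1) dw, which multiplied by dx ∧ dz gives (2*w + 1) dx ∧ dz ∧ dw
  d(-2*x^2) includes (∂/∂x)(-2*x^2) dx = (-4*x) dx, which multiplied by dy ∧ dz gives (-4*x) dx ∧ dy ∧ dz
Collecting like 3-forms: d(omega) = (1 - 4*x) dx ∧ dy ∧ dz + (-6*w) dx ∧ dy ∧ dw + (2*w + 1) dx ∧ dz ∧ dw.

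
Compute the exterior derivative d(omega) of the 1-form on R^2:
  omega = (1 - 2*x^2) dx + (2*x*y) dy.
d(omega) = (2*y) dx ∧ dy

For a 1-form omega = sum_i f_i dx_i, the exterior derivative is
  d(omega) = sum_{i < j} (∂f_j/∂x_i - ∂f_i/∂x_j) dx_i ∧ dx_j.
  coefficient of dx ∧ dy: ∂f_2/∂x - ∂f_1/∂y = ∂(2*x*y)/∂x - ∂(1 - 2*x^2)/∂y = 2*y
Assembling: d(omega) = (2*y) dx ∧ dy.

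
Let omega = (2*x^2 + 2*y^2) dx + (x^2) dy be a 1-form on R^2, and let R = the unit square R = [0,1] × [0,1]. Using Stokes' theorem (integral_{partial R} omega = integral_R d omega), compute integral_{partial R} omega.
integral_(partial R) omega = -1

Stokes: integral_partial_R omega = integral_R d omega with d omega = (∂Q/∂x - ∂P/∂y) dx ∧ dy.
  ∂Q/∂x = 2*x
  ∂P/∂y = 4*y
  integrand = ∂Q/∂x - ∂P/∂y = 2*x - 4*y.
Integrating over R: integral_0^1 integral_0^1 (2*x - 4*y) dx dy = -1.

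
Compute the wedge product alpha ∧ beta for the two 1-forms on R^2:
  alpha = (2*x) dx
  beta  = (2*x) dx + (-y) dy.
alpha ∧ beta = (-2*x*y) dx ∧ dy

Distribute the wedge, using dx_i ∧ dx_j = -dx_j ∧ dx_i and dx_i ∧ dx_i = 0. For each pair (i, j) with i < j, the coefficient of dx_i ∧ dx_j in alpha ∧ beta is (alpha_i * beta_j - alpha_j * beta_i). Collecting: alpha ∧ beta = (-2*x*y) dx ∧ dy.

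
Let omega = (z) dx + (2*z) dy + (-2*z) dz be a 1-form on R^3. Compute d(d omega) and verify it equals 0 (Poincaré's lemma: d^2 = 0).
d(d omega) = 0

Step 1: d omega = sum_{i<j} (∂f_j/∂x_i - ∂f_i/∂x_j) dx_i ∧ dx_j:
  coeff of dx ∧ dy: 0
  coeff of dx ∧ dz: -1
  coeff of dy ∧ dz: -2
Step 2: Apply d again to each 2-form coefficient. The only possible 3-form in R^3 is dx ∧ dy ∧ dz, with coefficient
  ∂(coeff of dy∧dz)/∂x - ∂(coeff of dx∧dz)/∂y + ∂(coeff of dx∧dy)/∂z
  = ∂/∂x (-2) - ∂/∂y (-1) + ∂/∂z (0).
Each of these terms simplifies to sums of mixed partials that cancel in pairs. The result is 0 (by equality of mixed partials for smooth functions — Schwarz / Clairaut).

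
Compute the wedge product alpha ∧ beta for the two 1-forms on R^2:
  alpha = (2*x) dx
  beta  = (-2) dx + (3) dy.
alpha ∧ beta = (6*x) dx ∧ dy

Distribute the wedge, using dx_i ∧ dx_j = -dx_j ∧ dx_i and dx_i ∧ dx_i = 0. For each pair (i, j) with i < j, the coefficient of dx_i ∧ dx_j in alpha ∧ beta is (alpha_i * beta_j - alpha_j * beta_i). Collecting: alpha ∧ beta = (6*x) dx ∧ dy.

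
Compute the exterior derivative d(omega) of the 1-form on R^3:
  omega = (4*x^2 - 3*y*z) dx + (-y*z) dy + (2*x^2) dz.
d(omega) = (3*z) dx ∧ dy + (4*x + 3*y) dx ∧ dz + (y) dy ∧ dz

For a 1-form omega = sum_i f_i dx_i, the exterior derivative is
  d(omega) = sum_{i < j} (∂f_j/∂x_i - ∂f_i/∂x_j) dx_i ∧ dx_j.
  coefficient of dx ∧ dy: ∂f_2/∂x - ∂f_1/∂y = ∂(-y*z)/∂x - ∂(4*x^2 - 3*y*z)/∂y = 3*z
  coefficient of dx ∧ dz: ∂f_3/∂x - ∂f_1/∂z = ∂(2*x^2)/∂x - ∂(4*x^2 - 3*y*z)/∂z = 4*x + 3*y
  coefficient of dy ∧ dz: ∂f_3/∂y - ∂f_2/∂z = ∂(2*x^2)/∂y - ∂(-y*z)/∂z = y
Assembling: d(omega) = (3*z) dx ∧ dy + (4*x + 3*y) dx ∧ dz + (y) dy ∧ dz.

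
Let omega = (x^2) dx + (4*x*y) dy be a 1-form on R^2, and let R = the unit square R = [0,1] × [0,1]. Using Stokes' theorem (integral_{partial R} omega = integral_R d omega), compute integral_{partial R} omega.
integral_(partial R) omega = 2

Stokes: integral_partial_R omega = integral_R d omega with d omega = (∂Q/∂x - ∂P/∂y) dx ∧ dy.
  ∂Q/∂x = 4*y
  ∂P/∂y = 0
  integrand = ∂Q/∂x - ∂P/∂y = 4*y.
Integrating over R: integral_0^1 integral_0^1 (4*y) dx dy = 2.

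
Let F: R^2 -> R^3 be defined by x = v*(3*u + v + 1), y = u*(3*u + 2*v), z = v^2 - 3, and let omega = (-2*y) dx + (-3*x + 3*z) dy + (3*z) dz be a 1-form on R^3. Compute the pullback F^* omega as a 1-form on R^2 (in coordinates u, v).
F^* omega = (-72*u^2*v - 30*u*v^2 - 18*u*v - 54*u - 6*v^2 - 18*v) du + (-18*u^3 - 42*u^2*v - 6*u^2 - 8*u*v^2 - 10*u*v - 18*u + 6*v^3 - 18*v) dv

Using F^*(f dg) = (f ∘ F) d(g ∘ F), substitute each coordinate x_i by F_i(u, v) in f_i, and replace dx_i by d F_i = (∂F_i/∂u) du + (∂F_i/∂v) dv.
  For the x component: f_1(F) = 2*u*(-3*u - 2*v); d F_1 = (3*v) du + (3*u + 2*v + 1) dv
  For the y component: f_2(F) = -9*u*v - 3*v - 9; d F_2 = (6*u + 2*v) du + (2*u) dv
  For the z component: f_3(F) = 3*v^2 - 9; d F_3 = (0) du + (2*v) dv
Combining and collecting du, dv coefficients:
  coeff of du: -72*u^2*v - 30*u*v^2 - 18*u*v - 54*u - 6*v^2 - 18*v
  coeff of dv: -18*u^3 - 42*u^2*v - 6*u^2 - 8*u*v^2 - 10*u*v - 18*u + 6*v^3 - 18*v
F^* omega = (-72*u^2*v - 30*u*v^2 - 18*u*v - 54*u - 6*v^2 - 18*v) du + (-18*u^3 - 42*u^2*v - 6*u^2 - 8*u*v^2 - 10*u*v - 18*u + 6*v^3 - 18*v) dv.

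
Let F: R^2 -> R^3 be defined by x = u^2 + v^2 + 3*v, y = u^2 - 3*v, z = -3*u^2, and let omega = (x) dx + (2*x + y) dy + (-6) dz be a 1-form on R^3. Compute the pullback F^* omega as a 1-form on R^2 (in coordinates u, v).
F^* omega = (2*u*(4*u^2 + 3*v^2 + 6*v + 18)) du + (2*u^2*v - 6*u^2 + 2*v^3 + 3*v^2) dv

Using F^*(f dg) = (f ∘ F) d(g ∘ F), substitute each coordinate x_i by F_i(u, v) in f_i, and replace dx_i by d F_i = (∂F_i/∂u) du + (∂F_i/∂v) dv.
  For the x component: f_1(F) = u^2 + v^2 + 3*v; d F_1 = (2*u) du + (2*v + 3) dv
  For the y component: f_2(F) = 3*u^2 + 2*v^2 + 3*v; d F_2 = (2*u) du + (-3) dv
  For the z component: f_3(F) = -6; d F_3 = (-6*u) du + (0) dv
Combining and collecting du, dv coefficients:
  coeff of du: 2*u*(4*u^2 + 3*v^2 + 6*v + 18)
  coeff of dv: 2*u^2*v - 6*u^2 + 2*v^3 + 3*v^2
F^* omega = (2*u*(4*u^2 + 3*v^2 + 6*v + 18)) du + (2*u^2*v - 6*u^2 + 2*v^3 + 3*v^2) dv.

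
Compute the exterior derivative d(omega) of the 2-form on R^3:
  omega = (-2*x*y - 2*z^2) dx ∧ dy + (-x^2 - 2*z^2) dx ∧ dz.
d(omega) = (-4*z) dx ∧ dy ∧ dz

For a 2-form omega = sum_{i<j} g_{ij} dx_i ∧ dx_j, the exterior derivative is
  d(omega) = sum_{i<j} d(g_{ij}) ∧ dx_i ∧ dx_j = sum_{i<j, k} (∂g_{ij}/∂x_k) dx_k ∧ dx_i ∧ dx_j.
Expand each term, using dx_k ∧ dx_i ∧ dx_j = sgn(permutation) dx_{(a)} ∧ dx_{(b)} ∧ dx_{(c)} with (a < b < c) sorted:
  d(-2*x*y - 2*z^2) includes (∂/∂z)(-2*x*y - 2*z^2) dz = (-4*z) dz, which multiplied by dx ∧ dy gives (-4*z) dx ∧ dy ∧ dz
Collecting like 3-forms: d(omega) = (-4*z) dx ∧ dy ∧ dz.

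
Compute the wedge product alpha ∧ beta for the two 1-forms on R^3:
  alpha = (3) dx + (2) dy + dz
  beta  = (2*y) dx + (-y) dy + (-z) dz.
alpha ∧ beta = (-7*y) dx ∧ dy + (-2*y - 3*z) dx ∧ dz + (y - 2*z) dy ∧ dz

Distribute the wedge, using dx_i ∧ dx_j = -dx_j ∧ dx_i and dx_i ∧ dx_i = 0. For each pair (i, j) with i < j, the coefficient of dx_i ∧ dx_j in alpha ∧ beta is (alpha_i * beta_j - alpha_j * beta_i). Collecting: alpha ∧ beta = (-7*y) dx ∧ dy + (-2*y - 3*z) dx ∧ dz + (y - 2*z) dy ∧ dz.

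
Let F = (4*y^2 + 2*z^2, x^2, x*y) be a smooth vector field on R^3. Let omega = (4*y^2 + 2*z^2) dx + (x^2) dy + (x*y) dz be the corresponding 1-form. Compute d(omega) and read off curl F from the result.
d(omega) = (x) dy ∧ dz + (-y + 4*z) dz ∧ dx + (2*x - 8*y) dx ∧ dy; curl F = (x, -y + 4*z, 2*x - 8*y)

d omega = sum_{i<j} (∂f_j/∂x_i - ∂f_i/∂x_j) dx_i ∧ dx_j. Under the identification (dy ∧ dz, dz ∧ dx, dx ∧ dy) ↔ (e_x, e_y, e_z), the coefficients are exactly the components of curl F. Compute:
  ∂R/∂y - ∂Q/∂z = (x) - (0) = x
  ∂P/∂z - ∂R/∂x = (4*z) - (y) = -y + 4*z
  ∂Q/∂x - ∂P/∂y = (2*x) - (8*y) = 2*x - 8*y.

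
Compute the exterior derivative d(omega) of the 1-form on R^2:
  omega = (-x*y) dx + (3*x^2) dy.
d(omega) = (7*x) dx ∧ dy

For a 1-form omega = sum_i f_i dx_i, the exterior derivative is
  d(omega) = sum_{i < j} (∂f_j/∂x_i - ∂f_i/∂x_j) dx_i ∧ dx_j.
  coefficient of dx ∧ dy: ∂f_2/∂x - ∂f_1/∂y = ∂(3*x^2)/∂x - ∂(-x*y)/∂y = 7*x
Assembling: d(omega) = (7*x) dx ∧ dy.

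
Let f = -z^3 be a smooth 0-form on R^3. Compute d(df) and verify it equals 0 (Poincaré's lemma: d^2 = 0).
d(df) = 0

Step 1: df = sum_i (∂f/∂x_i) dx_i = (0) dx + (0) dy + (-3*z^2) dz.
Step 2: Apply d again. Using the 1-form formula, the coefficient of dx ∧ dy in d(df) is ∂^2 f/∂x ∂y - ∂^2 f/∂y ∂x = (0) - (0) = 0 (equality of mixed partials for smooth f).
Similarly for dx ∧ dz and dy ∧ dz — all coefficients vanish. So d(df) = 0.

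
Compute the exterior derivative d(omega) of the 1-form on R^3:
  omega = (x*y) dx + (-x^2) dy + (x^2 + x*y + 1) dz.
d(omega) = (-3*x) dx ∧ dy + (2*x + y) dx ∧ dz + (x) dy ∧ dz

For a 1-form omega = sum_i f_i dx_i, the exterior derivative is
  d(omega) = sum_{i < j} (∂f_j/∂x_i - ∂f_i/∂x_j) dx_i ∧ dx_j.
  coefficient of dx ∧ dy: ∂f_2/∂x - ∂f_1/∂y = ∂(-x^2)/∂x - ∂(x*y)/∂y = -3*x
  coefficient of dx ∧ dz: ∂f_3/∂x - ∂f_1/∂z = ∂(x^2 + x*y + 1)/∂x - ∂(x*y)/∂z = 2*x + y
  coefficient of dy ∧ dz: ∂f_3/∂y - ∂f_2/∂z = ∂(x^2 + x*y + 1)/∂y - ∂(-x^2)/∂z = x
Assembling: d(omega) = (-3*x) dx ∧ dy + (2*x + y) dx ∧ dz + (x) dy ∧ dz.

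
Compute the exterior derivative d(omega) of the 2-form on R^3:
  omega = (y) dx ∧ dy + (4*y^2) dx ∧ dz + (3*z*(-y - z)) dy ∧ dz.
d(omega) = (-8*y) dx ∧ dy ∧ dz

For a 2-form omega = sum_{i<j} g_{ij} dx_i ∧ dx_j, the exterior derivative is
  d(omega) = sum_{i<j} d(g_{ij}) ∧ dx_i ∧ dx_j = sum_{i<j, k} (∂g_{ij}/∂x_k) dx_k ∧ dx_i ∧ dx_j.
Expand each term, using dx_k ∧ dx_i ∧ dx_j = sgn(permutation) dx_{(a)} ∧ dx_{(b)} ∧ dx_{(c)} with (a < b < c) sorted:
  d(4*y^2) includes (∂/∂y)(4*y^2) dy = (8*y) dy, which multiplied by dx ∧ dz gives (-8*y) dx ∧ dy ∧ dz
Collecting like 3-forms: d(omega) = (-8*y) dx ∧ dy ∧ dz.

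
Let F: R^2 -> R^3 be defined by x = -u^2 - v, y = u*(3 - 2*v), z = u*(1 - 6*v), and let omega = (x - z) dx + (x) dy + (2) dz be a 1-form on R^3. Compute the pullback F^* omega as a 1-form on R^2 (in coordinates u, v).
F^* omega = (2*u^3 - 10*u^2*v - u^2 + 2*u*v + 2*v^2 - 15*v + 2) du + (2*u^3 + u^2 - 4*u*v - 11*u + v) dv

Using F^*(f dg) = (f ∘ F) d(g ∘ F), substitute each coordinate x_i by F_i(u, v) in f_i, and replace dx_i by d F_i = (∂F_i/∂u) du + (∂F_i/∂v) dv.
  For the x component: f_1(F) = -u^2 + 6*u*v - u - v; d F_1 = (-2*u) du + (-1) dv
  For the y component: f_2(F) = -u^2 - v; d F_2 = (3 - 2*v) du + (-2*u) dv
  For the z component: f_3(F) = 2; d F_3 = (1 - 6*v) du + (-6*u) dv
Combining and collecting du, dv coefficients:
  coeff of du: 2*u^3 - 10*u^2*v - u^2 + 2*u*v + 2*v^2 - 15*v + 2
  coeff of dv: 2*u^3 + u^2 - 4*u*v - 11*u + v
F^* omega = (2*u^3 - 10*u^2*v - u^2 + 2*u*v + 2*v^2 - 15*v + 2) du + (2*u^3 + u^2 - 4*u*v - 11*u + v) dv.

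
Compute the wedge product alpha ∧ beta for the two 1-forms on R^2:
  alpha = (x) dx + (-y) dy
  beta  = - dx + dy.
alpha ∧ beta = (x - y) dx ∧ dy

Distribute the wedge, using dx_i ∧ dx_j = -dx_j ∧ dx_i and dx_i ∧ dx_i = 0. For each pair (i, j) with i < j, the coefficient of dx_i ∧ dx_j in alpha ∧ beta is (alpha_i * beta_j - alpha_j * beta_i). Collecting: alpha ∧ beta = (x - y) dx ∧ dy.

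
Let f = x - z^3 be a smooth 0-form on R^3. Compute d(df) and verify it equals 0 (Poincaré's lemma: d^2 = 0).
d(df) = 0

Step 1: df = sum_i (∂f/∂x_i) dx_i = (1) dx + (0) dy + (-3*z^2) dz.
Step 2: Apply d again. Using the 1-form formula, the coefficient of dx ∧ dy in d(df) is ∂^2 f/∂x ∂y - ∂^2 f/∂y ∂x = (0) - (0) = 0 (equality of mixed partials for smooth f).
Similarly for dx ∧ dz and dy ∧ dz — all coefficients vanish. So d(df) = 0.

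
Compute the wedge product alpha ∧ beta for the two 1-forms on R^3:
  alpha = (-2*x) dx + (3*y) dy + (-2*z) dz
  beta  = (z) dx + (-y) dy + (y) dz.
alpha ∧ beta = (y*(2*x - 3*z)) dx ∧ dy + (-2*x*y + 2*z^2) dx ∧ dz + (y*(3*y - 2*z)) dy ∧ dz

Distribute the wedge, using dx_i ∧ dx_j = -dx_j ∧ dx_i and dx_i ∧ dx_i = 0. For each pair (i, j) with i < j, the coefficient of dx_i ∧ dx_j in alpha ∧ beta is (alpha_i * beta_j - alpha_j * beta_i). Collecting: alpha ∧ beta = (y*(2*x - 3*z)) dx ∧ dy + (-2*x*y + 2*z^2) dx ∧ dz + (y*(3*y - 2*z)) dy ∧ dz.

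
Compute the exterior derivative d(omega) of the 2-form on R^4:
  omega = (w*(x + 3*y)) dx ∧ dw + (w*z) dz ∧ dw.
d(omega) = (-3*w) dx ∧ dy ∧ dw

For a 2-form omega = sum_{i<j} g_{ij} dx_i ∧ dx_j, the exterior derivative is
  d(omega) = sum_{i<j} d(g_{ij}) ∧ dx_i ∧ dx_j = sum_{i<j, k} (∂g_{ij}/∂x_k) dx_k ∧ dx_i ∧ dx_j.
Expand each term, using dx_k ∧ dx_i ∧ dx_j = sgn(permutation) dx_{(a)} ∧ dx_{(b)} ∧ dx_{(c)} with (a < b < c) sorted:
  d(w*(x + 3*y)) includes (∂/∂y)(w*(x + 3*y)) dy = (3*w) dy, which multiplied by dx ∧ dw gives (-3*w) dx ∧ dy ∧ dw
Collecting like 3-forms: d(omega) = (-3*w) dx ∧ dy ∧ dw.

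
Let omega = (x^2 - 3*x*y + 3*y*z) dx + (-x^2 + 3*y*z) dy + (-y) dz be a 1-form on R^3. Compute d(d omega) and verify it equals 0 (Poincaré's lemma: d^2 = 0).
d(d omega) = 0

Step 1: d omega = sum_{i<j} (∂f_j/∂x_i - ∂f_i/∂x_j) dx_i ∧ dx_j:
  coeff of dx ∧ dy: x - 3*z
  coeff of dx ∧ dz: -3*y
  coeff of dy ∧ dz: -3*y - 1
Step 2: Apply d again to each 2-form coefficient. The only possible 3-form in R^3 is dx ∧ dy ∧ dz, with coefficient
  ∂(coeff of dy∧dz)/∂x - ∂(coeff of dx∧dz)/∂y + ∂(coeff of dx∧dy)/∂z
  = ∂/∂x (-3*y - 1) - ∂/∂y (-3*y) + ∂/∂z (x - 3*z).
Each of these terms simplifies to sums of mixed partials that cancel in pairs. The result is 0 (by equality of mixed partials for smooth functions — Schwarz / Clairaut).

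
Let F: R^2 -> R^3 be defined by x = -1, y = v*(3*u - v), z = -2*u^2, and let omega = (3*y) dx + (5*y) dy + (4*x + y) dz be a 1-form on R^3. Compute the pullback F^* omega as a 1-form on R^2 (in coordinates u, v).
F^* omega = (-12*u^2*v + 49*u*v^2 + 16*u - 15*v^3) du + (5*v*(9*u^2 - 9*u*v + 2*v^2)) dv

Using F^*(f dg) = (f ∘ F) d(g ∘ F), substitute each coordinate x_i by F_i(u, v) in f_i, and replace dx_i by d F_i = (∂F_i/∂u) du + (∂F_i/∂v) dv.
  For the x component: f_1(F) = 3*v*(3*u - v); d F_1 = (0) du + (0) dv
  For the y component: f_2(F) = 5*v*(3*u - v); d F_2 = (3*v) du + (3*u - 2*v) dv
  For the z component: f_3(F) = 3*u*v - v^2 - 4; d F_3 = (-4*u) du + (0) dv
Combining and collecting du, dv coefficients:
  coeff of du: -12*u^2*v + 49*u*v^2 + 16*u - 15*v^3
  coeff of dv: 5*v*(9*u^2 - 9*u*v + 2*v^2)
F^* omega = (-12*u^2*v + 49*u*v^2 + 16*u - 15*v^3) du + (5*v*(9*u^2 - 9*u*v + 2*v^2)) dv.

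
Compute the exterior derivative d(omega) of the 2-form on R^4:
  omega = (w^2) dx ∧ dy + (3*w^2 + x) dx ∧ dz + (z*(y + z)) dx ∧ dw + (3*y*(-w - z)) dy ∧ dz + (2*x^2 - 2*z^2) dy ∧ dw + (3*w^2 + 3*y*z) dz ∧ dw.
d(omega) = (2*w + 4*x - z) dx ∧ dy ∧ dw + (6*w - y - 2*z) dx ∧ dz ∧ dw + (-3*y + 7*z) dy ∧ dz ∧ dw

For a 2-form omega = sum_{i<j} g_{ij} dx_i ∧ dx_j, the exterior derivative is
  d(omega) = sum_{i<j} d(g_{ij}) ∧ dx_i ∧ dx_j = sum_{i<j, k} (∂g_{ij}/∂x_k) dx_k ∧ dx_i ∧ dx_j.
Expand each term, using dx_k ∧ dx_i ∧ dx_j = sgn(permutation) dx_{(a)} ∧ dx_{(b)} ∧ dx_{(c)} with (a < b < c) sorted:
  d(w^2) includes (∂/∂w)(w^2) dw = (2*w) dw, which multiplied by dx ∧ dy gives (2*w) dx ∧ dy ∧ dw
  d(3*w^2 + x) includes (∂/∂w)(3*w^2 + x) dw = (6*w) dw, which multiplied by dx ∧ dz gives (6*w) dx ∧ dz ∧ dw
  d(z*(y + z)) includes (∂/∂y)(z*(y + z)) dy = (z) dy, which multiplied by dx ∧ dw gives (-z) dx ∧ dy ∧ dw
  d(z*(y + z)) includes (∂/∂z)(z*(y + z)) dz = (y + 2*z) dz, which multiplied by dx ∧ dw gives (-y - 2*z) dx ∧ dz ∧ dw
  d(3*y*(-w - z)) includes (∂/∂w)(3*y*(-w - z)) dw = (-3*y) dw, which multiplied by dy ∧ dz gives (-3*y) dy ∧ dz ∧ dw
  d(2*x^2 - 2*z^2) includes (∂/∂x)(2*x^2 - 2*z^2) dx = (4*x) dx, which multiplied by dy ∧ dw gives (4*x) dx ∧ dy ∧ dw
  d(2*x^2 - 2*z^2) includes (∂/∂z)(2*x^2 - 2*z^2) dz = (-4*z) dz, which multiplied by dy ∧ dw gives (4*z) dy ∧ dz ∧ dw
  d(3*w^2 + 3*y*z) includes (∂/∂y)(3*w^2 + 3*y*z) dy = (3*z) dy, which multiplied by dz ∧ dw gives (3*z) dy ∧ dz ∧ dw
Collecting like 3-forms: d(omega) = (2*w + 4*x - z) dx ∧ dy ∧ dw + (6*w - y - 2*z) dx ∧ dz ∧ dw + (-3*y + 7*z) dy ∧ dz ∧ dw.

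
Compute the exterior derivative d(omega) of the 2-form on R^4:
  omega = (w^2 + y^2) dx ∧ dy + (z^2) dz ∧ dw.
d(omega) = (2*w) dx ∧ dy ∧ dw

For a 2-form omega = sum_{i<j} g_{ij} dx_i ∧ dx_j, the exterior derivative is
  d(omega) = sum_{i<j} d(g_{ij}) ∧ dx_i ∧ dx_j = sum_{i<j, k} (∂g_{ij}/∂x_k) dx_k ∧ dx_i ∧ dx_j.
Expand each term, using dx_k ∧ dx_i ∧ dx_j = sgn(permutation) dx_{(a)} ∧ dx_{(b)} ∧ dx_{(c)} with (a < b < c) sorted:
  d(w^2 + y^2) includes (∂/∂w)(w^2 + y^2) dw = (2*w) dw, which multiplied by dx ∧ dy gives (2*w) dx ∧ dy ∧ dw
Collecting like 3-forms: d(omega) = (2*w) dx ∧ dy ∧ dw.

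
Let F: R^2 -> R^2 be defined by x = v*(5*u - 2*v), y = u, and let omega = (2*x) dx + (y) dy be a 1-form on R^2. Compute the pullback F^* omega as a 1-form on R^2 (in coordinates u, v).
F^* omega = (50*u*v^2 + u - 20*v^3) du + (2*v*(25*u^2 - 30*u*v + 8*v^2)) dv

Using F^*(f dg) = (f ∘ F) d(g ∘ F), substitute each coordinate x_i by F_i(u, v) in f_i, and replace dx_i by d F_i = (∂F_i/∂u) du + (∂F_i/∂v) dv.
  For the x component: f_1(F) = 2*v*(5*u - 2*v); d F_1 = (5*v) du + (5*u - 4*v) dv
  For the y component: f_2(F) = u; d F_2 = (1) du + (0) dv
Combining and collecting du, dv coefficients:
  coeff of du: 50*u*v^2 + u - 20*v^3
  coeff of dv: 2*v*(25*u^2 - 30*u*v + 8*v^2)
F^* omega = (50*u*v^2 + u - 20*v^3) du + (2*v*(25*u^2 - 30*u*v + 8*v^2)) dv.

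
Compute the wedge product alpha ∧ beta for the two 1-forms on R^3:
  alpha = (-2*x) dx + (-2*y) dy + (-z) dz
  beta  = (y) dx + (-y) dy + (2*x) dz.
alpha ∧ beta = (2*y*(x + y)) dx ∧ dy + (-4*x^2 + y*z) dx ∧ dz + (-y*(4*x + z)) dy ∧ dz

Distribute the wedge, using dx_i ∧ dx_j = -dx_j ∧ dx_i and dx_i ∧ dx_i = 0. For each pair (i, j) with i < j, the coefficient of dx_i ∧ dx_j in alpha ∧ beta is (alpha_i * beta_j - alpha_j * beta_i). Collecting: alpha ∧ beta = (2*y*(x + y)) dx ∧ dy + (-4*x^2 + y*z) dx ∧ dz + (-y*(4*x + z)) dy ∧ dz.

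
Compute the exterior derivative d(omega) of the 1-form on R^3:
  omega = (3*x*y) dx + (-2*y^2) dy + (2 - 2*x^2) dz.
d(omega) = (-3*x) dx ∧ dy + (-4*x) dx ∧ dz

For a 1-form omega = sum_i f_i dx_i, the exterior derivative is
  d(omega) = sum_{i < j} (∂f_j/∂x_i - ∂f_i/∂x_j) dx_i ∧ dx_j.
  coefficient of dx ∧ dy: ∂f_2/∂x - ∂f_1/∂y = ∂(-2*y^2)/∂x - ∂(3*x*y)/∂y = -3*x
  coefficient of dx ∧ dz: ∂f_3/∂x - ∂f_1/∂z = ∂(2 - 2*x^2)/∂x - ∂(3*x*y)/∂z = -4*x
Assembling: d(omega) = (-3*x) dx ∧ dy + (-4*x) dx ∧ dz.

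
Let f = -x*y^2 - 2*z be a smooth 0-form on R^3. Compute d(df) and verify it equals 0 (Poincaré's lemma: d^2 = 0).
d(df) = 0

Step 1: df = sum_i (∂f/∂x_i) dx_i = (-y^2) dx + (-2*x*y) dy + (-2) dz.
Step 2: Apply d again. Using the 1-form formula, the coefficient of dx ∧ dy in d(df) is ∂^2 f/∂x ∂y - ∂^2 f/∂y ∂x = (-2*y) - (-2*y) = 0 (equality of mixed partials for smooth f).
Similarly for dx ∧ dz and dy ∧ dz — all coefficients vanish. So d(df) = 0.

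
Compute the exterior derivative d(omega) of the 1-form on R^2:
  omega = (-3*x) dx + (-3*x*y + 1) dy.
d(omega) = (-3*y) dx ∧ dy

For a 1-form omega = sum_i f_i dx_i, the exterior derivative is
  d(omega) = sum_{i < j} (∂f_j/∂x_i - ∂f_i/∂x_j) dx_i ∧ dx_j.
  coefficient of dx ∧ dy: ∂f_2/∂x - ∂f_1/∂y = ∂(-3*x*y + 1)/∂x - ∂(-3*x)/∂y = -3*y
Assembling: d(omega) = (-3*y) dx ∧ dy.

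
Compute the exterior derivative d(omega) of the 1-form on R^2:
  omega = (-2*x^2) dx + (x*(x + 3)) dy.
d(omega) = (2*x + 3) dx ∧ dy

For a 1-form omega = sum_i f_i dx_i, the exterior derivative is
  d(omega) = sum_{i < j} (∂f_j/∂x_i - ∂f_i/∂x_j) dx_i ∧ dx_j.
  coefficient of dx ∧ dy: ∂f_2/∂x - ∂f_1/∂y = ∂(x*(x + 3))/∂x - ∂(-2*x^2)/∂y = 2*x + 3
Assembling: d(omega) = (2*x + 3) dx ∧ dy.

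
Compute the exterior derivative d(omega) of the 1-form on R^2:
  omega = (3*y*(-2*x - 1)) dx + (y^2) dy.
d(omega) = (6*x + 3) dx ∧ dy

For a 1-form omega = sum_i f_i dx_i, the exterior derivative is
  d(omega) = sum_{i < j} (∂f_j/∂x_i - ∂f_i/∂x_j) dx_i ∧ dx_j.
  coefficient of dx ∧ dy: ∂f_2/∂x - ∂f_1/∂y = ∂(y^2)/∂x - ∂(3*y*(-2*x - 1))/∂y = 6*x + 3
Assembling: d(omega) = (6*x + 3) dx ∧ dy.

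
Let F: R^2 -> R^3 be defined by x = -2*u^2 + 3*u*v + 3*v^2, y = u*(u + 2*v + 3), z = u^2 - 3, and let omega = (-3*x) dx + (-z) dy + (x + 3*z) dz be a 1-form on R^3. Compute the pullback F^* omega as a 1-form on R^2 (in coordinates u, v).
F^* omega = (-24*u^3 + 58*u^2*v - 3*u^2 + 15*u*v^2 - 12*u - 27*v^3 + 6*v + 9) du + (16*u^3 + 9*u^2*v - 81*u*v^2 + 6*u - 54*v^3) dv

Using F^*(f dg) = (f ∘ F) d(g ∘ F), substitute each coordinate x_i by F_i(u, v) in f_i, and replace dx_i by d F_i = (∂F_i/∂u) du + (∂F_i/∂v) dv.
  For the x component: f_1(F) = 6*u^2 - 9*u*v - 9*v^2; d F_1 = (-4*u + 3*v) du + (3*u + 6*v) dv
  For the y component: f_2(F) = 3 - u^2; d F_2 = (2*u + 2*v + 3) du + (2*u) dv
  For the z component: f_3(F) = u^2 + 3*u*v + 3*v^2 - 9; d F_3 = (2*u) du + (0) dv
Combining and collecting du, dv coefficients:
  coeff of du: -24*u^3 + 58*u^2*v - 3*u^2 + 15*u*v^2 - 12*u - 27*v^3 + 6*v + 9
  coeff of dv: 16*u^3 + 9*u^2*v - 81*u*v^2 + 6*u - 54*v^3
F^* omega = (-24*u^3 + 58*u^2*v - 3*u^2 + 15*u*v^2 - 12*u - 27*v^3 + 6*v + 9) du + (16*u^3 + 9*u^2*v - 81*u*v^2 + 6*u - 54*v^3) dv.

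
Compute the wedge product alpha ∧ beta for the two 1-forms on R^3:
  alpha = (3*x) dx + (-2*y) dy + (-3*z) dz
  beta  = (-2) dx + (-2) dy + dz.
alpha ∧ beta = (-6*x - 4*y) dx ∧ dy + (3*x - 6*z) dx ∧ dz + (-2*y - 6*z) dy ∧ dz

Distribute the wedge, using dx_i ∧ dx_j = -dx_j ∧ dx_i and dx_i ∧ dx_i = 0. For each pair (i, j) with i < j, the coefficient of dx_i ∧ dx_j in alpha ∧ beta is (alpha_i * beta_j - alpha_j * beta_i). Collecting: alpha ∧ beta = (-6*x - 4*y) dx ∧ dy + (3*x - 6*z) dx ∧ dz + (-2*y - 6*z) dy ∧ dz.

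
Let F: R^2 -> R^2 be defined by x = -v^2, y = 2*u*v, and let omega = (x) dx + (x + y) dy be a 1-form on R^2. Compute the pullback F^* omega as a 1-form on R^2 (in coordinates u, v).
F^* omega = (2*v^2*(2*u - v)) du + (2*v*(2*u^2 - u*v + v^2)) dv

Using F^*(f dg) = (f ∘ F) d(g ∘ F), substitute each coordinate x_i by F_i(u, v) in f_i, and replace dx_i by d F_i = (∂F_i/∂u) du + (∂F_i/∂v) dv.
  For the x component: f_1(F) = -v^2; d F_1 = (0) du + (-2*v) dv
  For the y component: f_2(F) = v*(2*u - v); d F_2 = (2*v) du + (2*u) dv
Combining and collecting du, dv coefficients:
  coeff of du: 2*v^2*(2*u - v)
  coeff of dv: 2*v*(2*u^2 - u*v + v^2)
F^* omega = (2*v^2*(2*u - v)) du + (2*v*(2*u^2 - u*v + v^2)) dv.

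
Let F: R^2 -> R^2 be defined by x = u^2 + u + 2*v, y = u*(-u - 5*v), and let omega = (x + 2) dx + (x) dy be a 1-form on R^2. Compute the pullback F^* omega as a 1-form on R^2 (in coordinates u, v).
F^* omega = (-5*u^2*v + u^2 - 5*u*v + 5*u - 10*v^2 + 2*v + 2) du + (-5*u^3 - 3*u^2 - 10*u*v + 2*u + 4*v + 4) dv

Using F^*(f dg) = (f ∘ F) d(g ∘ F), substitute each coordinate x_i by F_i(u, v) in f_i, and replace dx_i by d F_i = (∂F_i/∂u) du + (∂F_i/∂v) dv.
  For the x component: f_1(F) = u^2 + u + 2*v + 2; d F_1 = (2*u + 1) du + (2) dv
  For the y component: f_2(F) = u^2 + u + 2*v; d F_2 = (-2*u - 5*v) du + (-5*u) dv
Combining and collecting du, dv coefficients:
  coeff of du: -5*u^2*v + u^2 - 5*u*v + 5*u - 10*v^2 + 2*v + 2
  coeff of dv: -5*u^3 - 3*u^2 - 10*u*v + 2*u + 4*v + 4
F^* omega = (-5*u^2*v + u^2 - 5*u*v + 5*u - 10*v^2 + 2*v + 2) du + (-5*u^3 - 3*u^2 - 10*u*v + 2*u + 4*v + 4) dv.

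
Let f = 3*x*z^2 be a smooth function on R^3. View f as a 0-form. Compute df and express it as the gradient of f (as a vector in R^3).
df = (3*z^2) dx + (0) dy + (6*x*z) dz; grad f = (3*z^2, 0, 6*x*z)

For a 0-form f, d f = (∂f/∂x) dx + (∂f/∂y) dy + (∂f/∂z) dz. The components of the vector representation are exactly the entries of grad f in Cartesian coordinates:
  ∂f/∂x = 3*z^2
  ∂f/∂y = 0
  ∂f/∂z = 6*x*z.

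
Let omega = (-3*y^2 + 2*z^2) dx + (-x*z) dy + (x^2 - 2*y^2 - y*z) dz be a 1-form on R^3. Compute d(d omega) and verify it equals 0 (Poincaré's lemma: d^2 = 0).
d(d omega) = 0

Step 1: d omega = sum_{i<j} (∂f_j/∂x_i - ∂f_i/∂x_j) dx_i ∧ dx_j:
  coeff of dx ∧ dy: 6*y - z
  coeff of dx ∧ dz: 2*x - 4*z
  coeff of dy ∧ dz: x - 4*y - z
Step 2: Apply d again to each 2-form coefficient. The only possible 3-form in R^3 is dx ∧ dy ∧ dz, with coefficient
  ∂(coeff of dy∧dz)/∂x - ∂(coeff of dx∧dz)/∂y + ∂(coeff of dx∧dy)/∂z
  = ∂/∂x (x - 4*y - z) - ∂/∂y (2*x - 4*z) + ∂/∂z (6*y - z).
Each of these terms simplifies to sums of mixed partials that cancel in pairs. The result is 0 (by equality of mixed partials for smooth functions — Schwarz / Clairaut).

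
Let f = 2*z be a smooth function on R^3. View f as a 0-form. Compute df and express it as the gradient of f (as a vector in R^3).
df = (0) dx + (0) dy + (2) dz; grad f = (0, 0, 2)

For a 0-form f, d f = (∂f/∂x) dx + (∂f/∂y) dy + (∂f/∂z) dz. The components of the vector representation are exactly the entries of grad f in Cartesian coordinates:
  ∂f/∂x = 0
  ∂f/∂y = 0
  ∂f/∂z = 2.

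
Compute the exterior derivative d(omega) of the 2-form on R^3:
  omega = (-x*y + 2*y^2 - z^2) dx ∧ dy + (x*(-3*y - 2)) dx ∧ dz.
d(omega) = (3*x - 2*z) dx ∧ dy ∧ dz

For a 2-form omega = sum_{i<j} g_{ij} dx_i ∧ dx_j, the exterior derivative is
  d(omega) = sum_{i<j} d(g_{ij}) ∧ dx_i ∧ dx_j = sum_{i<j, k} (∂g_{ij}/∂x_k) dx_k ∧ dx_i ∧ dx_j.
Expand each term, using dx_k ∧ dx_i ∧ dx_j = sgn(permutation) dx_{(a)} ∧ dx_{(b)} ∧ dx_{(c)} with (a < b < c) sorted:
  d(-x*y + 2*y^2 - z^2) includes (∂/∂z)(-x*y + 2*y^2 - z^2) dz = (-2*z) dz, which multiplied by dx ∧ dy gives (-2*z) dx ∧ dy ∧ dz
  d(x*(-3*y - 2)) includes (∂/∂y)(x*(-3*y - 2)) dy = (-3*x) dy, which multiplied by dx ∧ dz gives (3*x) dx ∧ dy ∧ dz
Collecting like 3-forms: d(omega) = (3*x - 2*z) dx ∧ dy ∧ dz.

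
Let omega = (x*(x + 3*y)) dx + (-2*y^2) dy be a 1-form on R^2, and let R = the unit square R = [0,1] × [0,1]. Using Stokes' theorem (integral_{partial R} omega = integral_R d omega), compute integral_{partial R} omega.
integral_(partial R) omega = -3/2

Stokes: integral_partial_R omega = integral_R d omega with d omega = (∂Q/∂x - ∂P/∂y) dx ∧ dy.
  ∂Q/∂x = 0
  ∂P/∂y = 3*x
  integrand = ∂Q/∂x - ∂P/∂y = -3*x.
Integrating over R: integral_0^1 integral_0^1 (-3*x) dx dy = -3/2.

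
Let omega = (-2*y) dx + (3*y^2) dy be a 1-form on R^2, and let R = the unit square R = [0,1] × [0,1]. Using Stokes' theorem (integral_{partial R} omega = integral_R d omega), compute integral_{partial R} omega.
integral_(partial R) omega = 2

Stokes: integral_partial_R omega = integral_R d omega with d omega = (∂Q/∂x - ∂P/∂y) dx ∧ dy.
  ∂Q/∂x = 0
  ∂P/∂y = -2
  integrand = ∂Q/∂x - ∂P/∂y = 2.
Integrating over R: integral_0^1 integral_0^1 (2) dx dy = 2.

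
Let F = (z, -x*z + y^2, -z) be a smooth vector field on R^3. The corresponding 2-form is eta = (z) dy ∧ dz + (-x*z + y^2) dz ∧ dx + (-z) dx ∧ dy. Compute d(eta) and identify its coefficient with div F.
d(eta) = (2*y - 1) dx ∧ dy ∧ dz; div F = 2*y - 1

For a 2-form in R^3 of the form above, applying d gives a 3-form with coefficient ∂P/∂x + ∂Q/∂y + ∂R/∂z:
  ∂P/∂x = 0
  ∂Q/∂y = 2*y
  ∂R/∂z = -1
Sum = 2*y - 1, which is exactly div F.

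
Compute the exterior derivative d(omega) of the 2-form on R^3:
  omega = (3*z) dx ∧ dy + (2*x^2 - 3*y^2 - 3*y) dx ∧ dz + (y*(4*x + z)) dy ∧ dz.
d(omega) = (10*y + 6) dx ∧ dy ∧ dz

For a 2-form omega = sum_{i<j} g_{ij} dx_i ∧ dx_j, the exterior derivative is
  d(omega) = sum_{i<j} d(g_{ij}) ∧ dx_i ∧ dx_j = sum_{i<j, k} (∂g_{ij}/∂x_k) dx_k ∧ dx_i ∧ dx_j.
Expand each term, using dx_k ∧ dx_i ∧ dx_j = sgn(permutation) dx_{(a)} ∧ dx_{(b)} ∧ dx_{(c)} with (a < b < c) sorted:
  d(3*z) includes (∂/∂z)(3*z) dz = (3) dz, which multiplied by dx ∧ dy gives (3) dx ∧ dy ∧ dz
  d(2*x^2 - 3*y^2 - 3*y) includes (∂/∂y)(2*x^2 - 3*y^2 - 3*y) dy = (-6*y - 3) dy, which multiplied by dx ∧ dz gives (6*y + 3) dx ∧ dy ∧ dz
  d(y*(4*x + z)) includes (∂/∂x)(y*(4*x + z)) dx = (4*y) dx, which multiplied by dy ∧ dz gives (4*y) dx ∧ dy ∧ dz
Collecting like 3-forms: d(omega) = (10*y + 6) dx ∧ dy ∧ dz.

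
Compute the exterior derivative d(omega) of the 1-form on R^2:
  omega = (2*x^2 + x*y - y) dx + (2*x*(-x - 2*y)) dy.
d(omega) = (-5*x - 4*y + 1) dx ∧ dy

For a 1-form omega = sum_i f_i dx_i, the exterior derivative is
  d(omega) = sum_{i < j} (∂f_j/∂x_i - ∂f_i/∂x_j) dx_i ∧ dx_j.
  coefficient of dx ∧ dy: ∂f_2/∂x - ∂f_1/∂y = ∂(2*x*(-x - 2*y))/∂x - ∂(2*x^2 + x*y - y)/∂y = -5*x - 4*y + 1
Assembling: d(omega) = (-5*x - 4*y + 1) dx ∧ dy.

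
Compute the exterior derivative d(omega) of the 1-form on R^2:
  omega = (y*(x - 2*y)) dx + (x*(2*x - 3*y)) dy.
d(omega) = (3*x + y) dx ∧ dy

For a 1-form omega = sum_i f_i dx_i, the exterior derivative is
  d(omega) = sum_{i < j} (∂f_j/∂x_i - ∂f_i/∂x_j) dx_i ∧ dx_j.
  coefficient of dx ∧ dy: ∂f_2/∂x - ∂f_1/∂y = ∂(x*(2*x - 3*y))/∂x - ∂(y*(x - 2*y))/∂y = 3*x + y
Assembling: d(omega) = (3*x + y) dx ∧ dy.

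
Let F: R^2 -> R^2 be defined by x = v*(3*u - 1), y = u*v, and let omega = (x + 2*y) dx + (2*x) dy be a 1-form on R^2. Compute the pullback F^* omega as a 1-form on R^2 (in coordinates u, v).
F^* omega = (v^2*(21*u - 5)) du + (v*(21*u^2 - 10*u + 1)) dv

Using F^*(f dg) = (f ∘ F) d(g ∘ F), substitute each coordinate x_i by F_i(u, v) in f_i, and replace dx_i by d F_i = (∂F_i/∂u) du + (∂F_i/∂v) dv.
  For the x component: f_1(F) = v*(5*u - 1); d F_1 = (3*v) du + (3*u - 1) dv
  For the y component: f_2(F) = 2*v*(3*u - 1); d F_2 = (v) du + (u) dv
Combining and collecting du, dv coefficients:
  coeff of du: v^2*(21*u - 5)
  coeff of dv: v*(21*u^2 - 10*u + 1)
F^* omega = (v^2*(21*u - 5)) du + (v*(21*u^2 - 10*u + 1)) dv.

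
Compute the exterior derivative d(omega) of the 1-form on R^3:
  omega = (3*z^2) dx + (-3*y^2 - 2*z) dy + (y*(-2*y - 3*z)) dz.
d(omega) = (-6*z) dx ∧ dz + (-4*y - 3*z + 2) dy ∧ dz

For a 1-form omega = sum_i f_i dx_i, the exterior derivative is
  d(omega) = sum_{i < j} (∂f_j/∂x_i - ∂f_i/∂x_j) dx_i ∧ dx_j.
  coefficient of dx ∧ dz: ∂f_3/∂x - ∂f_1/∂z = ∂(y*(-2*y - 3*z))/∂x - ∂(3*z^2)/∂z = -6*z
  coefficient of dy ∧ dz: ∂f_3/∂y - ∂f_2/∂z = ∂(y*(-2*y - 3*z))/∂y - ∂(-3*y^2 - 2*z)/∂z = -4*y - 3*z + 2
Assembling: d(omega) = (-6*z) dx ∧ dz + (-4*y - 3*z + 2) dy ∧ dz.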